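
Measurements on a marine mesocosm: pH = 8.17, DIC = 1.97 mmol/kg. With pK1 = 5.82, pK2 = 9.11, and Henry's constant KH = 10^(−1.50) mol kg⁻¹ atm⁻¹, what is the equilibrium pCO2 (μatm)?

α₀ = 1 / (1 + K1/[H⁺] + K1K2/[H⁺]²) = 1 / (1 + 10^+2.35 + 10^+1.41)
   = 1 / (1 + 223.87 + 25.704) = 1/250.58 = 0.003991
[CO2*] = α₀ × DIC = 0.003991 × 1.97 = 0.007862 mmol/kg = 7.862 μmol/kg
pCO2 = [CO2*]/KH = 7.862×10^-6 / 3.162×10^-2 = 249 μatm

pCO2 = 249 μatm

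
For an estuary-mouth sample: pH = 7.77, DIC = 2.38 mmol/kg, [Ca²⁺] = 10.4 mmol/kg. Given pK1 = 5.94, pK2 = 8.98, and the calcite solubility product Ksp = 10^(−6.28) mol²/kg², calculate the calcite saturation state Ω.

Ω = 2.70

α₂ = 1 / (1 + [H⁺]/K2 + [H⁺]²/(K1K2)) = 1 / (1 + 10^+1.21 + 10^-0.62)
   = 1 / (1 + 16.218 + 0.23988) = 1/17.458 = 0.05728
[CO3²⁻] = α₂ × DIC = 0.05728 × 2.38 = 0.1363 mmol/kg
Ksp = 10^(−6.28) = 5.248×10^-7
Ω = [Ca²⁺][CO3²⁻]/Ksp = (10.4×10^-3)(1.363×10^-4) / 5.248×10^-7 = 2.70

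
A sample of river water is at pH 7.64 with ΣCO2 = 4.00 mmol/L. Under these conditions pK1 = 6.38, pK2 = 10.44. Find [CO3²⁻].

[CO3²⁻] = 6.00 μmol/L

α₂ = 1 / (1 + [H⁺]/K2 + [H⁺]²/(K1K2)) = 1 / (1 + 10^+2.80 + 10^+1.54)
   = 1 / (1 + 630.96 + 34.674) = 1/666.63 = 0.001500
[CO3²⁻] = α₂ × DIC = 0.001500 × 4.00 = 0.00600 mmol/L = 6.00 μmol/L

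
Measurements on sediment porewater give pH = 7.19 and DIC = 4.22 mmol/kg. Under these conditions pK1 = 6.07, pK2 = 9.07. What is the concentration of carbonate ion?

α₂ = 1 / (1 + [H⁺]/K2 + [H⁺]²/(K1K2)) = 1 / (1 + 10^+1.88 + 10^+0.76)
   = 1 / (1 + 75.858 + 5.7544) = 1/82.612 = 0.01210
[CO3²⁻] = α₂ × DIC = 0.01210 × 4.22 = 0.0511 mmol/kg

[CO3²⁻] = 0.0511 mmol/kg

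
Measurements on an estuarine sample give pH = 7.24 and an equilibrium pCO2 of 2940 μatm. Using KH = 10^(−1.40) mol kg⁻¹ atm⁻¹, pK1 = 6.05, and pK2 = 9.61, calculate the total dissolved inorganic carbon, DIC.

DIC = 1.94 mmol/kg

[CO2*] = KH · pCO2 = 10^(−1.40) × 2940×10^-6 = 1.170×10^-4 mol/kg
α₀ = 1/(1 + K1/[H⁺] + K1K2/[H⁺]²) = 1/(1 + 10^+1.19 + 10^-1.18) = 0.06041
DIC = [CO2*]/α₀ = 1.170×10^-4 / 0.06041 = 1.94 mmol/kg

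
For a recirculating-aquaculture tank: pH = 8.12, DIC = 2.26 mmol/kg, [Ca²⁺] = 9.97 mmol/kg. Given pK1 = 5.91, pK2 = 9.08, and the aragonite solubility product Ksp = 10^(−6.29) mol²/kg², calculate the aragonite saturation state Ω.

Ω = 4.32

α₂ = 1 / (1 + [H⁺]/K2 + [H⁺]²/(K1K2)) = 1 / (1 + 10^+0.96 + 10^-1.25)
   = 1 / (1 + 9.1201 + 0.056234) = 1/10.176 = 0.09827
[CO3²⁻] = α₂ × DIC = 0.09827 × 2.26 = 0.2221 mmol/kg
Ksp = 10^(−6.29) = 5.129×10^-7
Ω = [Ca²⁺][CO3²⁻]/Ksp = (9.97×10^-3)(2.221×10^-4) / 5.129×10^-7 = 4.32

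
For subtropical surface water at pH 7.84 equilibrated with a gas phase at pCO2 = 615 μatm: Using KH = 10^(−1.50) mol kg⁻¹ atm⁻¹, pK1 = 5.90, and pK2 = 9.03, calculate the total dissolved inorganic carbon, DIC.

DIC = 1.82 mmol/kg

[CO2*] = KH · pCO2 = 10^(−1.50) × 615×10^-6 = 1.945×10^-5 mol/kg
α₀ = 1/(1 + K1/[H⁺] + K1K2/[H⁺]²) = 1/(1 + 10^+1.94 + 10^+0.75) = 0.01067
DIC = [CO2*]/α₀ = 1.945×10^-5 / 0.01067 = 1.82 mmol/kg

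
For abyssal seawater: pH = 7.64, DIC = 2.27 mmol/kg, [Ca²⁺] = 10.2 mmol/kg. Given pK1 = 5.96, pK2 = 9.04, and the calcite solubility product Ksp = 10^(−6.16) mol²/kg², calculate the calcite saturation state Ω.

α₂ = 1 / (1 + [H⁺]/K2 + [H⁺]²/(K1K2)) = 1 / (1 + 10^+1.40 + 10^-0.28)
   = 1 / (1 + 25.119 + 0.52481) = 1/26.644 = 0.03753
[CO3²⁻] = α₂ × DIC = 0.03753 × 2.27 = 0.08520 mmol/kg
Ksp = 10^(−6.16) = 6.918×10^-7
Ω = [Ca²⁺][CO3²⁻]/Ksp = (10.2×10^-3)(8.520×10^-5) / 6.918×10^-7 = 1.26

Ω = 1.26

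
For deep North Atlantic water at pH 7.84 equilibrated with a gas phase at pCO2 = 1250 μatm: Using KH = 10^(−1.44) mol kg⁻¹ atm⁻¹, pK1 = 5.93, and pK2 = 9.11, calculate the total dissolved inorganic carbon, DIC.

DIC = 3.93 mmol/kg

[CO2*] = KH · pCO2 = 10^(−1.44) × 1250×10^-6 = 4.538×10^-5 mol/kg
α₀ = 1/(1 + K1/[H⁺] + K1K2/[H⁺]²) = 1/(1 + 10^+1.91 + 10^+0.64) = 0.01154
DIC = [CO2*]/α₀ = 4.538×10^-5 / 0.01154 = 3.93 mmol/kg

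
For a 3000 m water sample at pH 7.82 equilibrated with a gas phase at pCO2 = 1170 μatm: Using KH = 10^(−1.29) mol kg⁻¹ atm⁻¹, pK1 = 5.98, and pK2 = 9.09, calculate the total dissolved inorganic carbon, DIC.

[CO2*] = KH · pCO2 = 10^(−1.29) × 1170×10^-6 = 6.000×10^-5 mol/kg
α₀ = 1/(1 + K1/[H⁺] + K1K2/[H⁺]²) = 1/(1 + 10^+1.84 + 10^+0.57) = 0.01353
DIC = [CO2*]/α₀ = 6.000×10^-5 / 0.01353 = 4.43 mmol/kg

DIC = 4.43 mmol/kg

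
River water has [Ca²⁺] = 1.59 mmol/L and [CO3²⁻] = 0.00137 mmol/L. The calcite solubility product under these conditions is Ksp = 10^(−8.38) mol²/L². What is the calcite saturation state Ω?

Ksp = 10^(−8.38) = 4.169×10^-9
Ω = [Ca²⁺][CO3²⁻]/Ksp = (1.59×10^-3)(0.00137×10^-3) / 4.169×10^-9 = 0.523

Ω = 0.523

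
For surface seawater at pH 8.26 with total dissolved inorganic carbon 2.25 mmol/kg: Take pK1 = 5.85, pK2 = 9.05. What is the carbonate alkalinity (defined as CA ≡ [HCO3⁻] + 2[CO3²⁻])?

CA = 2.56 mmol/kg

CA = [HCO3⁻] + 2[CO3²⁻] = (α₁ + 2α₂)·DIC
At pH 8.26: [H⁺]/K1 = 10^-2.41 = 0.0038905, K2/[H⁺] = 10^-0.79 = 0.16218
α₁ = 1/(1 + 0.0038905 + 0.16218) = 1/1.1661 = 0.8576; α₂ = α₁·K2/[H⁺] = 0.1391
α₁ + 2α₂ = 1.1357
CA = 1.1357 × 2.25 = 2.56 mmol/kg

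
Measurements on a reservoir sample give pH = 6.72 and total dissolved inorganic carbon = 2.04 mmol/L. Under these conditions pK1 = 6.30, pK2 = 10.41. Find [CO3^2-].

[CO3²⁻] = 0.302 μmol/L

α₂ = 1 / (1 + [H⁺]/K2 + [H⁺]²/(K1K2)) = 1 / (1 + 10^+3.69 + 10^+3.27)
   = 1 / (1 + 4897.8 + 1862.1) = 1/6760.9 = 0.0001479
[CO3²⁻] = α₂ × DIC = 0.0001479 × 2.04 = 0.000302 mmol/L = 0.302 μmol/L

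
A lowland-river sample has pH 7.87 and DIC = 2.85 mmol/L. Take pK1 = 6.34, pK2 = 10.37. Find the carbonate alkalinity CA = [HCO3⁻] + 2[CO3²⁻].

CA = [HCO3⁻] + 2[CO3²⁻] = (α₁ + 2α₂)·DIC
At pH 7.87: [H⁺]/K1 = 10^-1.53 = 0.029512, K2/[H⁺] = 10^-2.50 = 0.0031623
α₁ = 1/(1 + 0.029512 + 0.0031623) = 1/1.0327 = 0.9684; α₂ = α₁·K2/[H⁺] = 0.003062
α₁ + 2α₂ = 0.9745
CA = 0.9745 × 2.85 = 2.78 mmol/L

CA = 2.78 mmol/L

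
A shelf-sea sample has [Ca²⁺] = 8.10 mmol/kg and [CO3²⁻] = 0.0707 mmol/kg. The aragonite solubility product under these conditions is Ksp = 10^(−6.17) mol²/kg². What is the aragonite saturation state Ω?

Ω = 0.847

Ksp = 10^(−6.17) = 6.761×10^-7
Ω = [Ca²⁺][CO3²⁻]/Ksp = (8.10×10^-3)(0.0707×10^-3) / 6.761×10^-7 = 0.847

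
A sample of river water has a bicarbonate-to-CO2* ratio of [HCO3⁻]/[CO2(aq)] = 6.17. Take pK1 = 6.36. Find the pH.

pH = 7.15

From K1 = [H⁺][HCO3⁻]/[CO2(aq)]:  pH = pK1 + log₁₀([HCO3⁻]/[CO2(aq)])
log₁₀(6.17) = +0.790
pH = 6.36 + (+0.790) = 7.15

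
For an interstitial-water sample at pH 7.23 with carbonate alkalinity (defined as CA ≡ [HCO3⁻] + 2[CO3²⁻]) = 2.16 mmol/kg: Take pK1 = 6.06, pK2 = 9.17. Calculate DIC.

CA = [HCO3⁻] + 2[CO3²⁻] = (α₁ + 2α₂)·DIC
At pH 7.23: [H⁺]/K1 = 10^-1.17 = 0.067608, K2/[H⁺] = 10^-1.94 = 0.011482
α₁ = 1/(1 + 0.067608 + 0.011482) = 1/1.0791 = 0.9267; α₂ = α₁·K2/[H⁺] = 0.01064
α₁ + 2α₂ = 0.9480
DIC = CA / (α₁ + 2α₂) = 2.16 / 0.9480 = 2.28 mmol/kg

DIC = 2.28 mmol/kg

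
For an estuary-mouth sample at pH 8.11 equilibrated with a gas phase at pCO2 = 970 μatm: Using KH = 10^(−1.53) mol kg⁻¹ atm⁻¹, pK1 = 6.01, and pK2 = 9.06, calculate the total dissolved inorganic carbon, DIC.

[CO2*] = KH · pCO2 = 10^(−1.53) × 970×10^-6 = 2.863×10^-5 mol/kg
α₀ = 1/(1 + K1/[H⁺] + K1K2/[H⁺]²) = 1/(1 + 10^+2.10 + 10^+1.15) = 0.007091
DIC = [CO2*]/α₀ = 2.863×10^-5 / 0.007091 = 4.04 mmol/kg

DIC = 4.04 mmol/kg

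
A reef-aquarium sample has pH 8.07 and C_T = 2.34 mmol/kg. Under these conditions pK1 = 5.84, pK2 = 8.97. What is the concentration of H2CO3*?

α₀ = 1 / (1 + K1/[H⁺] + K1K2/[H⁺]²) = 1 / (1 + 10^+2.23 + 10^+1.33)
   = 1 / (1 + 169.82 + 21.380) = 1/192.20 = 0.005203
[CO2*] = α₀ × DIC = 0.005203 × 2.34 = 0.0122 mmol/kg = 12.2 μmol/kg

[CO2*] = 12.2 μmol/kg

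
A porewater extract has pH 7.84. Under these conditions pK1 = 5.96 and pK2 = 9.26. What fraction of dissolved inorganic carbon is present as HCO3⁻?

α₁ = 1 / (1 + [H⁺]/K1 + K2/[H⁺]) = 1 / (1 + 10^-1.88 + 10^-1.42)
   = 1 / (1 + 0.013183 + 0.038019) = 1/1.0512 = 0.9513

α₁ = 0.951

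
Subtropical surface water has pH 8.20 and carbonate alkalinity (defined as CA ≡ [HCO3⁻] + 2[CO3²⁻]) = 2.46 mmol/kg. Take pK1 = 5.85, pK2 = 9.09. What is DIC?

DIC = 2.22 mmol/kg

CA = [HCO3⁻] + 2[CO3²⁻] = (α₁ + 2α₂)·DIC
At pH 8.20: [H⁺]/K1 = 10^-2.35 = 0.0044668, K2/[H⁺] = 10^-0.89 = 0.12882
α₁ = 1/(1 + 0.0044668 + 0.12882) = 1/1.1333 = 0.8824; α₂ = α₁·K2/[H⁺] = 0.1137
α₁ + 2α₂ = 1.1097
DIC = CA / (α₁ + 2α₂) = 2.46 / 1.1097 = 2.22 mmol/kg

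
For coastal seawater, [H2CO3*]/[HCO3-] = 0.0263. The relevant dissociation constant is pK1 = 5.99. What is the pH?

From K1 = [H⁺][HCO3-]/[H2CO3*]:  pH = pK1 − log₁₀([H2CO3*]/[HCO3-])
log₁₀(0.0263) = -1.580
pH = 5.99 − (-1.580) = 7.57

pH = 7.57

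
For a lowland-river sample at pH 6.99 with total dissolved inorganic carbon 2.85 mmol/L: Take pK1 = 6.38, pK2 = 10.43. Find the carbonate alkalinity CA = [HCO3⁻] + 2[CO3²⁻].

CA = 2.29 mmol/L

CA = [HCO3⁻] + 2[CO3²⁻] = (α₁ + 2α₂)·DIC
At pH 6.99: [H⁺]/K1 = 10^-0.61 = 0.24547, K2/[H⁺] = 10^-3.44 = 0.00036308
α₁ = 1/(1 + 0.24547 + 0.00036308) = 1/1.2458 = 0.8027; α₂ = α₁·K2/[H⁺] = 0.0002914
α₁ + 2α₂ = 0.8033
CA = 0.8033 × 2.85 = 2.29 mmol/L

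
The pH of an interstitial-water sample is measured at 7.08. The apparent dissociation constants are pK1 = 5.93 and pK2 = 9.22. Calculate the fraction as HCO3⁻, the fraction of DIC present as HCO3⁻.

α₁ = 0.928

α₁ = 1 / (1 + [H⁺]/K1 + K2/[H⁺]) = 1 / (1 + 10^-1.15 + 10^-2.14)
   = 1 / (1 + 0.070795 + 0.0072444) = 1/1.0780 = 0.9276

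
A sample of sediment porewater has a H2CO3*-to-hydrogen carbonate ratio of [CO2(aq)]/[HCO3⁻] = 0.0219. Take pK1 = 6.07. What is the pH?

pH = 7.73

From K1 = [H⁺][HCO3⁻]/[CO2(aq)]:  pH = pK1 − log₁₀([CO2(aq)]/[HCO3⁻])
log₁₀(0.0219) = -1.660
pH = 6.07 − (-1.660) = 7.73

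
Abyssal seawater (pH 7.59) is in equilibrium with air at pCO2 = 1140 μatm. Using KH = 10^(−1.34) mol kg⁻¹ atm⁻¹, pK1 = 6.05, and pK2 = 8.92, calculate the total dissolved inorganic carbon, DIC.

[CO2*] = KH · pCO2 = 10^(−1.34) × 1140×10^-6 = 5.211×10^-5 mol/kg
α₀ = 1/(1 + K1/[H⁺] + K1K2/[H⁺]²) = 1/(1 + 10^+1.54 + 10^+0.21) = 0.02681
DIC = [CO2*]/α₀ = 5.211×10^-5 / 0.02681 = 1.94 mmol/kg

DIC = 1.94 mmol/kg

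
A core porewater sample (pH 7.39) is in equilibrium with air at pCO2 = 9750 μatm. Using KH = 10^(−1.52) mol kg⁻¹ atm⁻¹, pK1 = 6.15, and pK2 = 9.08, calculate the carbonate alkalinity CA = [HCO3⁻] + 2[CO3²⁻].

CA = 5.33 mmol/kg

[CO2*] = KH · pCO2 = 10^(−1.52) × 9750×10^-6 = 2.944×10^-4 mol/kg
α₀ = 1/(1 + K1/[H⁺] + K1K2/[H⁺]²) = 1/(1 + 10^+1.24 + 10^-0.45) = 0.05338
DIC = [CO2*]/α₀ = 2.944×10^-4 / 0.05338 = 5.516 mmol/kg
CA = (α₁ + 2α₂)·DIC = (0.9277 + 2×0.01894) × 5.516 = 5.33 mmol/kg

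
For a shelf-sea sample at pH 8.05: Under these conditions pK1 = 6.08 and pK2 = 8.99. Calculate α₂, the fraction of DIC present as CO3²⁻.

α₂ = 0.102

α₂ = 1 / (1 + [H⁺]/K2 + [H⁺]²/(K1K2)) = 1 / (1 + 10^+0.94 + 10^-1.03)
   = 1 / (1 + 8.7096 + 0.093325) = 1/9.8030 = 0.1020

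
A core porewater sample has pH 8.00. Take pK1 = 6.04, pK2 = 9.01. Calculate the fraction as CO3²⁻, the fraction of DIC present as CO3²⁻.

α₂ = 1 / (1 + [H⁺]/K2 + [H⁺]²/(K1K2)) = 1 / (1 + 10^+1.01 + 10^-0.95)
   = 1 / (1 + 10.233 + 0.11220) = 1/11.345 = 0.08814

α₂ = 0.0881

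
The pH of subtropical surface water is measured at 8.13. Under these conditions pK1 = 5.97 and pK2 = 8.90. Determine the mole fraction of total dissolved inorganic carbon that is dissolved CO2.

α₀ = 1 / (1 + K1/[H⁺] + K1K2/[H⁺]²) = 1 / (1 + 10^+2.16 + 10^+1.39)
   = 1 / (1 + 144.54 + 24.547) = 1/170.09 = 0.005879

α₀ = 0.00588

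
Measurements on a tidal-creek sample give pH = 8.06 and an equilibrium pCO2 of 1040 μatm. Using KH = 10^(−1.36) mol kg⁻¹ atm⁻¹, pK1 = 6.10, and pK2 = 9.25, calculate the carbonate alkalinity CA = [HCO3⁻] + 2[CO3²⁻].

[CO2*] = KH · pCO2 = 10^(−1.36) × 1040×10^-6 = 4.540×10^-5 mol/kg
α₀ = 1/(1 + K1/[H⁺] + K1K2/[H⁺]²) = 1/(1 + 10^+1.96 + 10^+0.77) = 0.01019
DIC = [CO2*]/α₀ = 4.540×10^-5 / 0.01019 = 4.453 mmol/kg
CA = (α₁ + 2α₂)·DIC = (0.9298 + 2×0.06003) × 4.453 = 4.67 mmol/kg

CA = 4.67 mmol/kg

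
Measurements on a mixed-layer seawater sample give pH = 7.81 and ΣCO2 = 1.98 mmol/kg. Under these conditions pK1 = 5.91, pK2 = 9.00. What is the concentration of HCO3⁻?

α₁ = 1 / (1 + [H⁺]/K1 + K2/[H⁺]) = 1 / (1 + 10^-1.90 + 10^-1.19)
   = 1 / (1 + 0.012589 + 0.064565) = 1/1.0772 = 0.9284
[HCO3⁻] = α₁ × DIC = 0.9284 × 1.98 = 1.84 mmol/kg

[HCO3⁻] = 1.84 mmol/kg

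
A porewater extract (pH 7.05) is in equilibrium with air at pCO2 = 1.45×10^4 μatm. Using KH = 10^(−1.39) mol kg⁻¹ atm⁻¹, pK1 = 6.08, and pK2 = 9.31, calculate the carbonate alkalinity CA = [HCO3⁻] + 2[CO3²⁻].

CA = 5.57 mmol/kg

[CO2*] = KH · pCO2 = 10^(−1.39) × 1.45×10^4×10^-6 = 5.907×10^-4 mol/kg
α₀ = 1/(1 + K1/[H⁺] + K1K2/[H⁺]²) = 1/(1 + 10^+0.97 + 10^-1.29) = 0.09630
DIC = [CO2*]/α₀ = 5.907×10^-4 / 0.09630 = 6.134 mmol/kg
CA = (α₁ + 2α₂)·DIC = (0.8988 + 2×0.004939) × 6.134 = 5.57 mmol/kg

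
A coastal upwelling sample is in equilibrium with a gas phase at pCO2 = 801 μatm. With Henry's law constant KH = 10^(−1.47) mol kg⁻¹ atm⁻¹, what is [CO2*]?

KH = 10^(−1.47) = 3.388×10^-2 mol kg⁻¹ atm⁻¹
[CO2*] = KH · pCO2 = 3.388×10^-2 × 801×10^-6 atm = 2.71×10^-5 mol/kg

[CO2*] = 27.1 μmol/kg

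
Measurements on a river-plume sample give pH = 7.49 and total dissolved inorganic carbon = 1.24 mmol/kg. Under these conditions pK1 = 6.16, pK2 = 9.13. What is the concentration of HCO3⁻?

[HCO3⁻] = 1.16 mmol/kg

α₁ = 1 / (1 + [H⁺]/K1 + K2/[H⁺]) = 1 / (1 + 10^-1.33 + 10^-1.64)
   = 1 / (1 + 0.046774 + 0.022909) = 1/1.0697 = 0.9349
[HCO3⁻] = α₁ × DIC = 0.9349 × 1.24 = 1.16 mmol/kg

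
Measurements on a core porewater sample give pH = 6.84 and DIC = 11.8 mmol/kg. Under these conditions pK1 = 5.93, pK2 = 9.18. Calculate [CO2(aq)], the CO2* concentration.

α₀ = 1 / (1 + K1/[H⁺] + K1K2/[H⁺]²) = 1 / (1 + 10^+0.91 + 10^-1.43)
   = 1 / (1 + 8.1283 + 0.037154) = 1/9.1655 = 0.1091
[CO2*] = α₀ × DIC = 0.1091 × 11.8 = 1.29 mmol/kg

[CO2*] = 1.29 mmol/kg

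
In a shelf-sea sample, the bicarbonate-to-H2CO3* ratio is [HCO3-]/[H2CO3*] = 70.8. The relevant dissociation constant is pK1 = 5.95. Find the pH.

pH = 7.80

From K1 = [H⁺][HCO3-]/[H2CO3*]:  pH = pK1 + log₁₀([HCO3-]/[H2CO3*])
log₁₀(70.8) = +1.850
pH = 5.95 + (+1.850) = 7.80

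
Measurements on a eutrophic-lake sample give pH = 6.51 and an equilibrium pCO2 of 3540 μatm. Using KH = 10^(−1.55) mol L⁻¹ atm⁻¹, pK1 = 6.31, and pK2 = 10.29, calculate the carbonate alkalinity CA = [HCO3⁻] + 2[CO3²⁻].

[CO2*] = KH · pCO2 = 10^(−1.55) × 3540×10^-6 = 9.977×10^-5 mol/L
α₀ = 1/(1 + K1/[H⁺] + K1K2/[H⁺]²) = 1/(1 + 10^+0.20 + 10^-3.58) = 0.3868
DIC = [CO2*]/α₀ = 9.977×10^-5 / 0.3868 = 0.2579 mmol/L
CA = (α₁ + 2α₂)·DIC = (0.6131 + 2×0.0001017) × 0.2579 = 0.158 mmol/L

CA = 0.158 mmol/L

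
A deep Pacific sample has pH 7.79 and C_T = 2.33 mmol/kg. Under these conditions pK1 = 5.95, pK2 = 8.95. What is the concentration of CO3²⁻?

α₂ = 1 / (1 + [H⁺]/K2 + [H⁺]²/(K1K2)) = 1 / (1 + 10^+1.16 + 10^-0.68)
   = 1 / (1 + 14.454 + 0.20893) = 1/15.663 = 0.06384
[CO3²⁻] = α₂ × DIC = 0.06384 × 2.33 = 0.149 mmol/kg

[CO3²⁻] = 0.149 mmol/kg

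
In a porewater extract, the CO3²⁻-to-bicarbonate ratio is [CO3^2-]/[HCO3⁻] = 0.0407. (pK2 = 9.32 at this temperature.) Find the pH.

pH = 7.93

From K2 = [H⁺][CO3^2-]/[HCO3⁻]:  pH = pK2 + log₁₀([CO3^2-]/[HCO3⁻])
log₁₀(0.0407) = -1.390
pH = 9.32 + (-1.390) = 7.93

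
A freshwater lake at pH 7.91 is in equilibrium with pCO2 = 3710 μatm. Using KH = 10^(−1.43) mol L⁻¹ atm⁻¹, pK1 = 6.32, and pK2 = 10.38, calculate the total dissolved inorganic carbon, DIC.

DIC = 5.52 mmol/L

[CO2*] = KH · pCO2 = 10^(−1.43) × 3710×10^-6 = 1.378×10^-4 mol/L
α₀ = 1/(1 + K1/[H⁺] + K1K2/[H⁺]²) = 1/(1 + 10^+1.59 + 10^-0.88) = 0.02498
DIC = [CO2*]/α₀ = 1.378×10^-4 / 0.02498 = 5.52 mmol/L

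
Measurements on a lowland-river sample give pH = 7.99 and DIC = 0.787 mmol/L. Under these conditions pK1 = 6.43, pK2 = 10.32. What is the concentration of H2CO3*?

α₀ = 1 / (1 + K1/[H⁺] + K1K2/[H⁺]²) = 1 / (1 + 10^+1.56 + 10^-0.77)
   = 1 / (1 + 36.308 + 0.16982) = 1/37.478 = 0.02668
[CO2*] = α₀ × DIC = 0.02668 × 0.787 = 0.0210 mmol/L

[CO2*] = 0.0210 mmol/L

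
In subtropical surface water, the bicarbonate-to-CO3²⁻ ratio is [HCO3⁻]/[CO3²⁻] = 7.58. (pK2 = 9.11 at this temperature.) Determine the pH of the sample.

pH = 8.23

From K2 = [H⁺][CO3²⁻]/[HCO3⁻]:  pH = pK2 − log₁₀([HCO3⁻]/[CO3²⁻])
log₁₀(7.58) = +0.880
pH = 9.11 − (+0.880) = 8.23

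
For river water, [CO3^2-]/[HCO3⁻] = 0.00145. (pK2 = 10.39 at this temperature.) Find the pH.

pH = 7.55

From K2 = [H⁺][CO3^2-]/[HCO3⁻]:  pH = pK2 + log₁₀([CO3^2-]/[HCO3⁻])
log₁₀(0.00145) = -2.839
pH = 10.39 + (-2.839) = 7.55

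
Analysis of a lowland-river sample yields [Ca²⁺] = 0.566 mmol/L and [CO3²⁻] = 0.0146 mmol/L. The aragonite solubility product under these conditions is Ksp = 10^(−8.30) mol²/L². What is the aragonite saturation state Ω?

Ω = 1.65

Ksp = 10^(−8.30) = 5.012×10^-9
Ω = [Ca²⁺][CO3²⁻]/Ksp = (0.566×10^-3)(0.0146×10^-3) / 5.012×10^-9 = 1.65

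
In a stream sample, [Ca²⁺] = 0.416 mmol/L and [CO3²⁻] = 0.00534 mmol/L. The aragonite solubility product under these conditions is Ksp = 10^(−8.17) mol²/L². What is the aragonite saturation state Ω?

Ksp = 10^(−8.17) = 6.761×10^-9
Ω = [Ca²⁺][CO3²⁻]/Ksp = (0.416×10^-3)(0.00534×10^-3) / 6.761×10^-9 = 0.329

Ω = 0.329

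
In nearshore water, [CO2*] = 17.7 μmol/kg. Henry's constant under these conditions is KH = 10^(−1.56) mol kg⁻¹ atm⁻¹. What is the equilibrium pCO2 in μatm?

pCO2 = 643 μatm

KH = 10^(−1.56) = 2.754×10^-2 mol kg⁻¹ atm⁻¹
pCO2 = [CO2*]/KH = 17.7×10^-6 / 2.754×10^-2 = 6.43×10^-4 atm = 643 μatm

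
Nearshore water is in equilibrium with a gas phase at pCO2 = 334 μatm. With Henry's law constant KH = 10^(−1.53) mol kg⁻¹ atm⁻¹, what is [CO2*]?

KH = 10^(−1.53) = 2.951×10^-2 mol kg⁻¹ atm⁻¹
[CO2*] = KH · pCO2 = 2.951×10^-2 × 334×10^-6 atm = 9.86×10^-6 mol/kg

[CO2*] = 9.86 μmol/kg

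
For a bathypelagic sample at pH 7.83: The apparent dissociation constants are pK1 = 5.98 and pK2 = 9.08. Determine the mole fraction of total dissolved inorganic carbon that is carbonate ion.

α₂ = 1 / (1 + [H⁺]/K2 + [H⁺]²/(K1K2)) = 1 / (1 + 10^+1.25 + 10^-0.60)
   = 1 / (1 + 17.783 + 0.25119) = 1/19.034 = 0.05254

α₂ = 0.0525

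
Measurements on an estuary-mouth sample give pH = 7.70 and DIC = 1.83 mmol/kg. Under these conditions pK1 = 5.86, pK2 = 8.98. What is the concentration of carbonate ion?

α₂ = 1 / (1 + [H⁺]/K2 + [H⁺]²/(K1K2)) = 1 / (1 + 10^+1.28 + 10^-0.56)
   = 1 / (1 + 19.055 + 0.27542) = 1/20.330 = 0.04919
[CO3²⁻] = α₂ × DIC = 0.04919 × 1.83 = 0.0900 mmol/kg

[CO3²⁻] = 0.0900 mmol/kg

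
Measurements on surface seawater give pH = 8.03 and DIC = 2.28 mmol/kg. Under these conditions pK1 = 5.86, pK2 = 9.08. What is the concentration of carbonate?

[CO3²⁻] = 0.185 mmol/kg

α₂ = 1 / (1 + [H⁺]/K2 + [H⁺]²/(K1K2)) = 1 / (1 + 10^+1.05 + 10^-1.12)
   = 1 / (1 + 11.220 + 0.075858) = 1/12.296 = 0.08133
[CO3²⁻] = α₂ × DIC = 0.08133 × 2.28 = 0.185 mmol/kg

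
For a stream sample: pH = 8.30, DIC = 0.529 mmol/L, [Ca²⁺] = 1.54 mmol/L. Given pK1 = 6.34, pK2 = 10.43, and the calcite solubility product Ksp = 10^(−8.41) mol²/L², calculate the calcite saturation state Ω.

Ω = 1.52

α₂ = 1 / (1 + [H⁺]/K2 + [H⁺]²/(K1K2)) = 1 / (1 + 10^+2.13 + 10^+0.17)
   = 1 / (1 + 134.90 + 1.4791) = 1/137.38 = 0.007279
[CO3²⁻] = α₂ × DIC = 0.007279 × 0.529 = 0.003851 mmol/L = 3.851 μmol/L
Ksp = 10^(−8.41) = 3.890×10^-9
Ω = [Ca²⁺][CO3²⁻]/Ksp = (1.54×10^-3)(3.851×10^-6) / 3.890×10^-9 = 1.52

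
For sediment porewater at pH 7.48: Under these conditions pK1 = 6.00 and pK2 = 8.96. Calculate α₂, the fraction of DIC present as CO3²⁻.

α₂ = 0.0311

α₂ = 1 / (1 + [H⁺]/K2 + [H⁺]²/(K1K2)) = 1 / (1 + 10^+1.48 + 10^+0.00)
   = 1 / (1 + 30.200 + 1.0000) = 1/32.200 = 0.03106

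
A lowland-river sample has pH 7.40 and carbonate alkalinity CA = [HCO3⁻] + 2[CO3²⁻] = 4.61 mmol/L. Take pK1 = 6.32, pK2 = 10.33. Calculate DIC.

CA = [HCO3⁻] + 2[CO3²⁻] = (α₁ + 2α₂)·DIC
At pH 7.40: [H⁺]/K1 = 10^-1.08 = 0.083176, K2/[H⁺] = 10^-2.93 = 0.0011749
α₁ = 1/(1 + 0.083176 + 0.0011749) = 1/1.0844 = 0.9222; α₂ = α₁·K2/[H⁺] = 0.001084
α₁ + 2α₂ = 0.9244
DIC = CA / (α₁ + 2α₂) = 4.61 / 0.9244 = 4.99 mmol/L

DIC = 4.99 mmol/L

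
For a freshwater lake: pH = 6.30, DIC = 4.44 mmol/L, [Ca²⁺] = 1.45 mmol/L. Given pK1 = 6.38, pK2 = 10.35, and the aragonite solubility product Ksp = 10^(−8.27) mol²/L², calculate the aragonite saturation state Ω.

α₂ = 1 / (1 + [H⁺]/K2 + [H⁺]²/(K1K2)) = 1 / (1 + 10^+4.05 + 10^+4.13)
   = 1 / (1 + 1.1220×10^4 + 1.3490×10^4) = 1/2.4711×10^4 = 4.047×10^-5
[CO3²⁻] = α₂ × DIC = 4.047×10^-5 × 4.44 = 0.0001797 mmol/L = 0.1797 μmol/L
Ksp = 10^(−8.27) = 5.370×10^-9
Ω = [Ca²⁺][CO3²⁻]/Ksp = (1.45×10^-3)(1.797×10^-7) / 5.370×10^-9 = 0.0485

Ω = 0.0485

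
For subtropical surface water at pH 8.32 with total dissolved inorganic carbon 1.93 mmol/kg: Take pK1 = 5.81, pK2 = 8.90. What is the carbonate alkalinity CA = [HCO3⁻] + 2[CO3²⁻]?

CA = 2.33 mmol/kg

CA = [HCO3⁻] + 2[CO3²⁻] = (α₁ + 2α₂)·DIC
At pH 8.32: [H⁺]/K1 = 10^-2.51 = 0.0030903, K2/[H⁺] = 10^-0.58 = 0.26303
α₁ = 1/(1 + 0.0030903 + 0.26303) = 1/1.2661 = 0.7898; α₂ = α₁·K2/[H⁺] = 0.2077
α₁ + 2α₂ = 1.2053
CA = 1.2053 × 1.93 = 2.33 mmol/kg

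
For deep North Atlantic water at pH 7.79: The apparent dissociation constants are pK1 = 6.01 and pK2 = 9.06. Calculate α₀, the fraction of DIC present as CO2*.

α₀ = 1 / (1 + K1/[H⁺] + K1K2/[H⁺]²) = 1 / (1 + 10^+1.78 + 10^+0.51)
   = 1 / (1 + 60.256 + 3.2359) = 1/64.492 = 0.01551

α₀ = 0.0155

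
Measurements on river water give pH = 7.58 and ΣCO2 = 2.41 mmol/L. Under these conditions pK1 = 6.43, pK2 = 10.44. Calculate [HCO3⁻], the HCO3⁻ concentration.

[HCO3⁻] = 2.25 mmol/L

α₁ = 1 / (1 + [H⁺]/K1 + K2/[H⁺]) = 1 / (1 + 10^-1.15 + 10^-2.86)
   = 1 / (1 + 0.070795 + 0.0013804) = 1/1.0722 = 0.9327
[HCO3⁻] = α₁ × DIC = 0.9327 × 2.41 = 2.25 mmol/L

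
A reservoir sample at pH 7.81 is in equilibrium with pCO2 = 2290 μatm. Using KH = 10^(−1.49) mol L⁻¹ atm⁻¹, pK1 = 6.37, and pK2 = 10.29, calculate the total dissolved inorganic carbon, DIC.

DIC = 2.12 mmol/L

[CO2*] = KH · pCO2 = 10^(−1.49) × 2290×10^-6 = 7.410×10^-5 mol/L
α₀ = 1/(1 + K1/[H⁺] + K1K2/[H⁺]²) = 1/(1 + 10^+1.44 + 10^-1.04) = 0.03492
DIC = [CO2*]/α₀ = 7.410×10^-5 / 0.03492 = 2.12 mmol/L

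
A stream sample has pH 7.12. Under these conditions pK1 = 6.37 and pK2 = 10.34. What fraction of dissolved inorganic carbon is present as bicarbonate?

α₁ = 0.849

α₁ = 1 / (1 + [H⁺]/K1 + K2/[H⁺]) = 1 / (1 + 10^-0.75 + 10^-3.22)
   = 1 / (1 + 0.17783 + 0.00060256) = 1/1.1784 = 0.8486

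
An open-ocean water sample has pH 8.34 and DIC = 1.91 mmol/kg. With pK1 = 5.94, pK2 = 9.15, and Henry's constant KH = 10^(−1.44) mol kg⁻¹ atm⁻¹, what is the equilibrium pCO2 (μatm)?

pCO2 = 181 μatm

α₀ = 1 / (1 + K1/[H⁺] + K1K2/[H⁺]²) = 1 / (1 + 10^+2.40 + 10^+1.59)
   = 1 / (1 + 251.19 + 38.905) = 1/291.09 = 0.003435
[CO2*] = α₀ × DIC = 0.003435 × 1.91 = 0.006561 mmol/kg = 6.561 μmol/kg
pCO2 = [CO2*]/KH = 6.561×10^-6 / 3.631×10^-2 = 181 μatm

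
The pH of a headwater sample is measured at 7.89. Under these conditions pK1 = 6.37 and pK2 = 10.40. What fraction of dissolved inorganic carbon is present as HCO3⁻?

α₁ = 0.968

α₁ = 1 / (1 + [H⁺]/K1 + K2/[H⁺]) = 1 / (1 + 10^-1.52 + 10^-2.51)
   = 1 / (1 + 0.030200 + 0.0030903) = 1/1.0333 = 0.9678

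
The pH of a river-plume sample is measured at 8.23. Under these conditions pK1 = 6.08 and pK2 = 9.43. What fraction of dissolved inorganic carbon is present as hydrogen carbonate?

α₁ = 1 / (1 + [H⁺]/K1 + K2/[H⁺]) = 1 / (1 + 10^-2.15 + 10^-1.20)
   = 1 / (1 + 0.0070795 + 0.063096) = 1/1.0702 = 0.9344

α₁ = 0.934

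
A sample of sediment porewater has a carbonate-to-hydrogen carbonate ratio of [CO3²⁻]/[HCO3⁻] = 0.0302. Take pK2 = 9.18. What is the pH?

From K2 = [H⁺][CO3²⁻]/[HCO3⁻]:  pH = pK2 + log₁₀([CO3²⁻]/[HCO3⁻])
log₁₀(0.0302) = -1.520
pH = 9.18 + (-1.520) = 7.66

pH = 7.66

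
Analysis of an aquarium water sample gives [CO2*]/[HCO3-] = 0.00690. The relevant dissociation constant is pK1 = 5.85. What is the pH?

pH = 8.01

From K1 = [H⁺][HCO3-]/[CO2*]:  pH = pK1 − log₁₀([CO2*]/[HCO3-])
log₁₀(0.00690) = -2.161
pH = 5.85 − (-2.161) = 8.01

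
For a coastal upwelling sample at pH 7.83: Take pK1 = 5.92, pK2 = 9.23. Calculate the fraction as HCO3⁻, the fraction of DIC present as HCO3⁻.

α₁ = 1 / (1 + [H⁺]/K1 + K2/[H⁺]) = 1 / (1 + 10^-1.91 + 10^-1.40)
   = 1 / (1 + 0.012303 + 0.039811) = 1/1.0521 = 0.9505

α₁ = 0.950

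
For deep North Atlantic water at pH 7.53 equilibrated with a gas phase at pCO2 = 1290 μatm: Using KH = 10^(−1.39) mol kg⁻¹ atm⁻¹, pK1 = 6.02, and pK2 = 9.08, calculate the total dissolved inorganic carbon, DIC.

DIC = 1.80 mmol/kg

[CO2*] = KH · pCO2 = 10^(−1.39) × 1290×10^-6 = 5.255×10^-5 mol/kg
α₀ = 1/(1 + K1/[H⁺] + K1K2/[H⁺]²) = 1/(1 + 10^+1.51 + 10^-0.04) = 0.02918
DIC = [CO2*]/α₀ = 5.255×10^-5 / 0.02918 = 1.80 mmol/kg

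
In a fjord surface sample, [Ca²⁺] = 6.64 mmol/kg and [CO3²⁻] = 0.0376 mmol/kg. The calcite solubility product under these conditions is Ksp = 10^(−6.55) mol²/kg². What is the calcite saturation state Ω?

Ksp = 10^(−6.55) = 2.818×10^-7
Ω = [Ca²⁺][CO3²⁻]/Ksp = (6.64×10^-3)(0.0376×10^-3) / 2.818×10^-7 = 0.886

Ω = 0.886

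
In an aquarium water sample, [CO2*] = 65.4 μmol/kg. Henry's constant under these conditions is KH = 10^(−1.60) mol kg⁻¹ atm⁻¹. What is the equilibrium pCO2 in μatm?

pCO2 = 2600 μatm

KH = 10^(−1.60) = 2.512×10^-2 mol kg⁻¹ atm⁻¹
pCO2 = [CO2*]/KH = 65.4×10^-6 / 2.512×10^-2 = 2.60×10^-3 atm = 2600 μatm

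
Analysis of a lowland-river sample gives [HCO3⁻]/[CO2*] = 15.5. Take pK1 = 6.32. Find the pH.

pH = 7.51

From K1 = [H⁺][HCO3⁻]/[CO2*]:  pH = pK1 + log₁₀([HCO3⁻]/[CO2*])
log₁₀(15.5) = +1.190
pH = 6.32 + (+1.190) = 7.51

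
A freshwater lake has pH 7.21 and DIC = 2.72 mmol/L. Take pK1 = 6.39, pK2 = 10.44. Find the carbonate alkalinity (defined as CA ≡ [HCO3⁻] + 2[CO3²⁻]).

CA = 2.36 mmol/L

CA = [HCO3⁻] + 2[CO3²⁻] = (α₁ + 2α₂)·DIC
At pH 7.21: [H⁺]/K1 = 10^-0.82 = 0.15136, K2/[H⁺] = 10^-3.23 = 0.00058884
α₁ = 1/(1 + 0.15136 + 0.00058884) = 1/1.1519 = 0.8681; α₂ = α₁·K2/[H⁺] = 0.0005112
α₁ + 2α₂ = 0.8691
CA = 0.8691 × 2.72 = 2.36 mmol/L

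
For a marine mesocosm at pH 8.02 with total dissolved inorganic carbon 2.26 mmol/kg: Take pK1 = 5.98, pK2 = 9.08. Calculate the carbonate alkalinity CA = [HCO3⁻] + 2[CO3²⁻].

CA = [HCO3⁻] + 2[CO3²⁻] = (α₁ + 2α₂)·DIC
At pH 8.02: [H⁺]/K1 = 10^-2.04 = 0.0091201, K2/[H⁺] = 10^-1.06 = 0.087096
α₁ = 1/(1 + 0.0091201 + 0.087096) = 1/1.0962 = 0.9122; α₂ = α₁·K2/[H⁺] = 0.07945
α₁ + 2α₂ = 1.0711
CA = 1.0711 × 2.26 = 2.42 mmol/kg

CA = 2.42 mmol/kg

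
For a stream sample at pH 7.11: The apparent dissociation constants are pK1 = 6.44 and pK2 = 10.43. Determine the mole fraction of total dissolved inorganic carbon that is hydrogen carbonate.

α₁ = 0.824

α₁ = 1 / (1 + [H⁺]/K1 + K2/[H⁺]) = 1 / (1 + 10^-0.67 + 10^-3.32)
   = 1 / (1 + 0.21380 + 0.00047863) = 1/1.2143 = 0.8235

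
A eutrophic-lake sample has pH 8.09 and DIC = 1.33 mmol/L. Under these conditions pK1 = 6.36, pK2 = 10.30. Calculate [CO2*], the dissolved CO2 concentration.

[CO2*] = 0.0242 mmol/L

α₀ = 1 / (1 + K1/[H⁺] + K1K2/[H⁺]²) = 1 / (1 + 10^+1.73 + 10^-0.48)
   = 1 / (1 + 53.703 + 0.33113) = 1/55.034 = 0.01817
[CO2*] = α₀ × DIC = 0.01817 × 1.33 = 0.0242 mmol/L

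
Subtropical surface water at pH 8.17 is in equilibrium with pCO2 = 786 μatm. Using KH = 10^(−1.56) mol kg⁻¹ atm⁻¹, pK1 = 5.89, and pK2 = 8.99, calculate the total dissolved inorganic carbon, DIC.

DIC = 4.77 mmol/kg

[CO2*] = KH · pCO2 = 10^(−1.56) × 786×10^-6 = 2.165×10^-5 mol/kg
α₀ = 1/(1 + K1/[H⁺] + K1K2/[H⁺]²) = 1/(1 + 10^+2.28 + 10^+1.46) = 0.004537
DIC = [CO2*]/α₀ = 2.165×10^-5 / 0.004537 = 4.77 mmol/kg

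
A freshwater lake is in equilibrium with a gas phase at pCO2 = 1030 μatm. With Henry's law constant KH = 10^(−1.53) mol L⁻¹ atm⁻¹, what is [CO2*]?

[CO2*] = 30.4 μmol/L

KH = 10^(−1.53) = 2.951×10^-2 mol L⁻¹ atm⁻¹
[CO2*] = KH · pCO2 = 2.951×10^-2 × 1030×10^-6 atm = 3.04×10^-5 mol/L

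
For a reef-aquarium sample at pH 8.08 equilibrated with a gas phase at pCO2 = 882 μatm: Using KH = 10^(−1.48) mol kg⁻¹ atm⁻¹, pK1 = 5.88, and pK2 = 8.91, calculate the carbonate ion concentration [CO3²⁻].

[CO2*] = KH · pCO2 = 10^(−1.48) × 882×10^-6 = 2.921×10^-5 mol/kg
α₀ = 1/(1 + K1/[H⁺] + K1K2/[H⁺]²) = 1/(1 + 10^+2.20 + 10^+1.37) = 0.005467
DIC = [CO2*]/α₀ = 2.921×10^-5 / 0.005467 = 5.343 mmol/kg
[CO3²⁻] = α₂·DIC; α₂ = 0.1281, so [CO3²⁻] = 0.1281 × 5.343 = 0.685 mmol/kg

[CO3²⁻] = 0.685 mmol/kg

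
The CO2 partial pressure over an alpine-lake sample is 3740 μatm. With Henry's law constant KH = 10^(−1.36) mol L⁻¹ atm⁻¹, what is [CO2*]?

KH = 10^(−1.36) = 4.365×10^-2 mol L⁻¹ atm⁻¹
[CO2*] = KH · pCO2 = 4.365×10^-2 × 3740×10^-6 atm = 1.63×10^-4 mol/L

[CO2*] = 163 μmol/L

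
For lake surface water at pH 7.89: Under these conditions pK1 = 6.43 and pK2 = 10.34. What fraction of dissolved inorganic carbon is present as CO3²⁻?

α₂ = 1 / (1 + [H⁺]/K2 + [H⁺]²/(K1K2)) = 1 / (1 + 10^+2.45 + 10^+0.99)
   = 1 / (1 + 281.84 + 9.7724) = 1/292.61 = 0.003418

α₂ = 0.00342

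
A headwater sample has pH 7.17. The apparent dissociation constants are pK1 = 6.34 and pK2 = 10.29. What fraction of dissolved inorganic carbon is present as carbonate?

α₂ = 0.000660

α₂ = 1 / (1 + [H⁺]/K2 + [H⁺]²/(K1K2)) = 1 / (1 + 10^+3.12 + 10^+2.29)
   = 1 / (1 + 1318.3 + 194.98) = 1/1514.2 = 0.0006604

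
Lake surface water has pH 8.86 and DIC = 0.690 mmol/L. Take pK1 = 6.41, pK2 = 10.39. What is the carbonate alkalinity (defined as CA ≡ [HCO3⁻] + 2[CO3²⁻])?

CA = 0.707 mmol/L

CA = [HCO3⁻] + 2[CO3²⁻] = (α₁ + 2α₂)·DIC
At pH 8.86: [H⁺]/K1 = 10^-2.45 = 0.0035481, K2/[H⁺] = 10^-1.53 = 0.029512
α₁ = 1/(1 + 0.0035481 + 0.029512) = 1/1.0331 = 0.9680; α₂ = α₁·K2/[H⁺] = 0.02857
α₁ + 2α₂ = 1.0251
CA = 1.0251 × 0.690 = 0.707 mmol/L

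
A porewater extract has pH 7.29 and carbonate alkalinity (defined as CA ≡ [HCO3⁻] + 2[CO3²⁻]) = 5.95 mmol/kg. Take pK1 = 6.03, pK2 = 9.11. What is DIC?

DIC = 6.18 mmol/kg

CA = [HCO3⁻] + 2[CO3²⁻] = (α₁ + 2α₂)·DIC
At pH 7.29: [H⁺]/K1 = 10^-1.26 = 0.054954, K2/[H⁺] = 10^-1.82 = 0.015136
α₁ = 1/(1 + 0.054954 + 0.015136) = 1/1.0701 = 0.9345; α₂ = α₁·K2/[H⁺] = 0.01414
α₁ + 2α₂ = 0.9628
DIC = CA / (α₁ + 2α₂) = 5.95 / 0.9628 = 6.18 mmol/kg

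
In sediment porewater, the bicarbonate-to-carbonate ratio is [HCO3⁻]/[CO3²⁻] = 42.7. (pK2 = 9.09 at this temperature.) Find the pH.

From K2 = [H⁺][CO3²⁻]/[HCO3⁻]:  pH = pK2 − log₁₀([HCO3⁻]/[CO3²⁻])
log₁₀(42.7) = +1.630
pH = 9.09 − (+1.630) = 7.46

pH = 7.46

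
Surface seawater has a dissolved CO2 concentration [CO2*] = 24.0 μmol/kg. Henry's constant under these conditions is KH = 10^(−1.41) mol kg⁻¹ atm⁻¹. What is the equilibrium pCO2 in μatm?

pCO2 = 617 μatm

KH = 10^(−1.41) = 3.890×10^-2 mol kg⁻¹ atm⁻¹
pCO2 = [CO2*]/KH = 24.0×10^-6 / 3.890×10^-2 = 6.17×10^-4 atm = 617 μatm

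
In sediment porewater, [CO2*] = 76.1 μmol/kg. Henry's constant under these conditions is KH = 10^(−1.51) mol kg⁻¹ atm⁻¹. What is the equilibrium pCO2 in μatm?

KH = 10^(−1.51) = 3.090×10^-2 mol kg⁻¹ atm⁻¹
pCO2 = [CO2*]/KH = 76.1×10^-6 / 3.090×10^-2 = 2.46×10^-3 atm = 2460 μatm

pCO2 = 2460 μatm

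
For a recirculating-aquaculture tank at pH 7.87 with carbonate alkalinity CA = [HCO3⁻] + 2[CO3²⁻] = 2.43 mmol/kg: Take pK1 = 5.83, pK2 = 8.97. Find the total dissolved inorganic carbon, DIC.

CA = [HCO3⁻] + 2[CO3²⁻] = (α₁ + 2α₂)·DIC
At pH 7.87: [H⁺]/K1 = 10^-2.04 = 0.0091201, K2/[H⁺] = 10^-1.10 = 0.079433
α₁ = 1/(1 + 0.0091201 + 0.079433) = 1/1.0886 = 0.9187; α₂ = α₁·K2/[H⁺] = 0.07297
α₁ + 2α₂ = 1.0646
DIC = CA / (α₁ + 2α₂) = 2.43 / 1.0646 = 2.28 mmol/kg

DIC = 2.28 mmol/kg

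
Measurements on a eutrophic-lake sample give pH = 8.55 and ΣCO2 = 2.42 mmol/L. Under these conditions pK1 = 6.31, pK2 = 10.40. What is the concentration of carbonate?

[CO3²⁻] = 0.0335 mmol/L

α₂ = 1 / (1 + [H⁺]/K2 + [H⁺]²/(K1K2)) = 1 / (1 + 10^+1.85 + 10^-0.39)
   = 1 / (1 + 70.795 + 0.40738) = 1/72.202 = 0.01385
[CO3²⁻] = α₂ × DIC = 0.01385 × 2.42 = 0.0335 mmol/L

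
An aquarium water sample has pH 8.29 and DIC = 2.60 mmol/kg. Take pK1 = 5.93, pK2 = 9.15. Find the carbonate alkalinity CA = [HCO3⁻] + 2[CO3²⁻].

CA = 2.90 mmol/kg

CA = [HCO3⁻] + 2[CO3²⁻] = (α₁ + 2α₂)·DIC
At pH 8.29: [H⁺]/K1 = 10^-2.36 = 0.0043652, K2/[H⁺] = 10^-0.86 = 0.13804
α₁ = 1/(1 + 0.0043652 + 0.13804) = 1/1.1424 = 0.8753; α₂ = α₁·K2/[H⁺] = 0.1208
α₁ + 2α₂ = 1.1170
CA = 1.1170 × 2.60 = 2.90 mmol/kg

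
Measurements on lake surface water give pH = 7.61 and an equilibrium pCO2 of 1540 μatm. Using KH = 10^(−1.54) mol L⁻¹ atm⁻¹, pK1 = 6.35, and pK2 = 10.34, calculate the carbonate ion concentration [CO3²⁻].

[CO3²⁻] = 1.50 μmol/L

[CO2*] = KH · pCO2 = 10^(−1.54) × 1540×10^-6 = 4.441×10^-5 mol/L
α₀ = 1/(1 + K1/[H⁺] + K1K2/[H⁺]²) = 1/(1 + 10^+1.26 + 10^-1.47) = 0.05200
DIC = [CO2*]/α₀ = 4.441×10^-5 / 0.05200 = 0.8541 mmol/L
[CO3²⁻] = α₂·DIC; α₂ = 0.001762, so [CO3²⁻] = 0.001762 × 0.8541 = 0.00150 mmol/L = 1.50 μmol/L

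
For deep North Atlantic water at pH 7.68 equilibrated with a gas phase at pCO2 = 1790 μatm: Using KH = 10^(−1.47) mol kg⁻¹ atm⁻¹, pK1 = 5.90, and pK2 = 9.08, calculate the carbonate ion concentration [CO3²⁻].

[CO3²⁻] = 0.145 mmol/kg

[CO2*] = KH · pCO2 = 10^(−1.47) × 1790×10^-6 = 6.065×10^-5 mol/kg
α₀ = 1/(1 + K1/[H⁺] + K1K2/[H⁺]²) = 1/(1 + 10^+1.78 + 10^+0.38) = 0.01571
DIC = [CO2*]/α₀ = 6.065×10^-5 / 0.01571 = 3.861 mmol/kg
[CO3²⁻] = α₂·DIC; α₂ = 0.03769, so [CO3²⁻] = 0.03769 × 3.861 = 0.145 mmol/kg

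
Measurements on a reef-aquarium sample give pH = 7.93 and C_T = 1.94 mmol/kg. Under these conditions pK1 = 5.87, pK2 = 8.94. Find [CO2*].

α₀ = 1 / (1 + K1/[H⁺] + K1K2/[H⁺]²) = 1 / (1 + 10^+2.06 + 10^+1.05)
   = 1 / (1 + 114.82 + 11.220) = 1/127.04 = 0.007872
[CO2*] = α₀ × DIC = 0.007872 × 1.94 = 0.0153 mmol/kg = 15.3 μmol/kg

[CO2*] = 15.3 μmol/kg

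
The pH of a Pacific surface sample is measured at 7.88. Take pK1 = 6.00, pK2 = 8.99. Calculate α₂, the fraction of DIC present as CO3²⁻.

α₂ = 0.0712

α₂ = 1 / (1 + [H⁺]/K2 + [H⁺]²/(K1K2)) = 1 / (1 + 10^+1.11 + 10^-0.77)
   = 1 / (1 + 12.882 + 0.16982) = 1/14.052 = 0.07116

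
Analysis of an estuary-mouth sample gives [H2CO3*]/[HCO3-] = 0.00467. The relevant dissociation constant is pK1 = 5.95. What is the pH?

From K1 = [H⁺][HCO3-]/[H2CO3*]:  pH = pK1 − log₁₀([H2CO3*]/[HCO3-])
log₁₀(0.00467) = -2.331
pH = 5.95 − (-2.331) = 8.28

pH = 8.28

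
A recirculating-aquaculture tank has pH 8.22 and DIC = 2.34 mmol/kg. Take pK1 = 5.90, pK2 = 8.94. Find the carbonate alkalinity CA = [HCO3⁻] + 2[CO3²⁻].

CA = 2.70 mmol/kg

CA = [HCO3⁻] + 2[CO3²⁻] = (α₁ + 2α₂)·DIC
At pH 8.22: [H⁺]/K1 = 10^-2.32 = 0.0047863, K2/[H⁺] = 10^-0.72 = 0.19055
α₁ = 1/(1 + 0.0047863 + 0.19055) = 1/1.1953 = 0.8366; α₂ = α₁·K2/[H⁺] = 0.1594
α₁ + 2α₂ = 1.1554
CA = 1.1554 × 2.34 = 2.70 mmol/kg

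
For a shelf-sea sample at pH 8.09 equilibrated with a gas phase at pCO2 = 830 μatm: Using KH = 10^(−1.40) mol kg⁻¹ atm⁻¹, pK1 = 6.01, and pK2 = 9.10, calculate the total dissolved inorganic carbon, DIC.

DIC = 4.39 mmol/kg

[CO2*] = KH · pCO2 = 10^(−1.40) × 830×10^-6 = 3.304×10^-5 mol/kg
α₀ = 1/(1 + K1/[H⁺] + K1K2/[H⁺]²) = 1/(1 + 10^+2.08 + 10^+1.07) = 0.007520
DIC = [CO2*]/α₀ = 3.304×10^-5 / 0.007520 = 4.39 mmol/kg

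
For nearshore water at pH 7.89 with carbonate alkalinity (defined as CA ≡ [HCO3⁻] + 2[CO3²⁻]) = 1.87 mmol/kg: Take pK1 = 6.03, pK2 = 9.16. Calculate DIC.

DIC = 1.80 mmol/kg

CA = [HCO3⁻] + 2[CO3²⁻] = (α₁ + 2α₂)·DIC
At pH 7.89: [H⁺]/K1 = 10^-1.86 = 0.013804, K2/[H⁺] = 10^-1.27 = 0.053703
α₁ = 1/(1 + 0.013804 + 0.053703) = 1/1.0675 = 0.9368; α₂ = α₁·K2/[H⁺] = 0.05031
α₁ + 2α₂ = 1.0374
DIC = CA / (α₁ + 2α₂) = 1.87 / 1.0374 = 1.80 mmol/kg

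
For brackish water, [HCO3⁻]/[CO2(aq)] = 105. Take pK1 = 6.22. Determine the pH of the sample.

From K1 = [H⁺][HCO3⁻]/[CO2(aq)]:  pH = pK1 + log₁₀([HCO3⁻]/[CO2(aq)])
log₁₀(105) = +2.021
pH = 6.22 + (+2.021) = 8.24

pH = 8.24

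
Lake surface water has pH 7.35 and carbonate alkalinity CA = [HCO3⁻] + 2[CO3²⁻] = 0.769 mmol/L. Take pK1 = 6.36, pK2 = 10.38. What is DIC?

DIC = 0.847 mmol/L

CA = [HCO3⁻] + 2[CO3²⁻] = (α₁ + 2α₂)·DIC
At pH 7.35: [H⁺]/K1 = 10^-0.99 = 0.10233, K2/[H⁺] = 10^-3.03 = 0.00093325
α₁ = 1/(1 + 0.10233 + 0.00093325) = 1/1.1033 = 0.9064; α₂ = α₁·K2/[H⁺] = 0.0008459
α₁ + 2α₂ = 0.9081
DIC = CA / (α₁ + 2α₂) = 0.769 / 0.9081 = 0.847 mmol/L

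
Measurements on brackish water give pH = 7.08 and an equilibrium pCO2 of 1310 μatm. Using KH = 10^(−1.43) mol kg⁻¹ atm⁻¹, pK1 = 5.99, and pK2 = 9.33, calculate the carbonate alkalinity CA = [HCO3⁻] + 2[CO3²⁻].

CA = 0.606 mmol/kg

[CO2*] = KH · pCO2 = 10^(−1.43) × 1310×10^-6 = 4.867×10^-5 mol/kg
α₀ = 1/(1 + K1/[H⁺] + K1K2/[H⁺]²) = 1/(1 + 10^+1.09 + 10^-1.16) = 0.07478
DIC = [CO2*]/α₀ = 4.867×10^-5 / 0.07478 = 0.6508 mmol/kg
CA = (α₁ + 2α₂)·DIC = (0.9200 + 2×0.005174) × 0.6508 = 0.606 mmol/kg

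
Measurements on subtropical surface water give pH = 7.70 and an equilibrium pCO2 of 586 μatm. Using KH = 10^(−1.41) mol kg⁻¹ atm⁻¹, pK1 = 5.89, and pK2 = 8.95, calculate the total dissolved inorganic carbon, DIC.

DIC = 1.58 mmol/kg

[CO2*] = KH · pCO2 = 10^(−1.41) × 586×10^-6 = 2.280×10^-5 mol/kg
α₀ = 1/(1 + K1/[H⁺] + K1K2/[H⁺]²) = 1/(1 + 10^+1.81 + 10^+0.56) = 0.01445
DIC = [CO2*]/α₀ = 2.280×10^-5 / 0.01445 = 1.58 mmol/kg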